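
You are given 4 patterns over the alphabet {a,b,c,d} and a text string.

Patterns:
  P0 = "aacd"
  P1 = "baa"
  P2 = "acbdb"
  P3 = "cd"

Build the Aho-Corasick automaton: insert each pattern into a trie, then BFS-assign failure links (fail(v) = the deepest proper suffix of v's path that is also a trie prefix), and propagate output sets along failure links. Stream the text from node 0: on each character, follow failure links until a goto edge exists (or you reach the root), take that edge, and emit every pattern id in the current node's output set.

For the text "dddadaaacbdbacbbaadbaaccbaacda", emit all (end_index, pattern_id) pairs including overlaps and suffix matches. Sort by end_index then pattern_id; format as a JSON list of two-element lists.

Construct AC machine:
Trie (insert patterns):
  n0 'ε': a→1 b→5 c→12
  n1 'a': a→2 c→8
  n2 'aa': c→3
  n3 'aac': d→4
  n4 'aacd': ·  ←P0
  n5 'b': a→6
  n6 'ba': a→7
  n7 'baa': ·  ←P1
  n8 'ac': b→9
  n9 'acb': d→10
  n10 'acbd': b→11
  n11 'acbdb': ·  ←P2
  n12 'c': d→13
  n13 'cd': ·  ←P3

BFS fail/out derivation:
  fail(1) 'a': from fail(0)=0 chase 'a': 0 ⇒ 0;  out=∅∪out(0)=∅
  fail(5) 'b': from fail(0)=0 chase 'b': 0 ⇒ 0;  out=∅∪out(0)=∅
  fail(12) 'c': from fail(0)=0 chase 'c': 0 ⇒ 0;  out=∅∪out(0)=∅
  fail(2) 'aa': from fail(1)=0 chase 'a': 0 ⇒ 1;  out=∅∪out(1)=∅
  fail(6) 'ba': from fail(5)=0 chase 'a': 0 ⇒ 1;  out=∅∪out(1)=∅
  fail(8) 'ac': from fail(1)=0 chase 'c': 0 ⇒ 12;  out=∅∪out(12)=∅
  fail(13) 'cd': from fail(12)=0 chase 'd': 0 ⇒ 0;  out={3}∪out(0)={3}
  fail(3) 'aac': from fail(2)=1 chase 'c': 1 ⇒ 8;  out=∅∪out(8)=∅
  fail(7) 'baa': from fail(6)=1 chase 'a': 1 ⇒ 2;  out={1}∪out(2)={1}
  fail(9) 'acb': from fail(8)=12 chase 'b': 12→0 ⇒ 5;  out=∅∪out(5)=∅
  fail(4) 'aacd': from fail(3)=8 chase 'd': 8→12 ⇒ 13;  out={0}∪out(13)={0,3}
  fail(10) 'acbd': from fail(9)=5 chase 'd': 5→0 ⇒ 0;  out=∅∪out(0)=∅
  fail(11) 'acbdb': from fail(10)=0 chase 'b': 0 ⇒ 5;  out={2}∪out(5)={2}

Scan:
pos 0 'd': at 0
pos 1 'd': at 0
pos 2 'd': at 0
pos 3 'a': at 1
pos 4 'd': at 0 (fail-walked)
pos 5 'a': at 1
pos 6 'a': at 2
pos 7 'a': at 2 (fail-walked)
pos 8 'c': at 3
pos 9 'b': at 9 (fail-walked)
pos 10 'd': at 10
pos 11 'b': at 11  emit P2@[7:11]
pos 12 'a': at 6 (fail-walked)
pos 13 'c': at 8 (fail-walked)
pos 14 'b': at 9
pos 15 'b': at 5 (fail-walked)
pos 16 'a': at 6
pos 17 'a': at 7  emit P1@[15:17]
pos 18 'd': at 0 (fail-walked)
pos 19 'b': at 5
pos 20 'a': at 6
pos 21 'a': at 7  emit P1@[19:21]
pos 22 'c': at 3 (fail-walked)
pos 23 'c': at 12 (fail-walked)
pos 24 'b': at 5 (fail-walked)
pos 25 'a': at 6
pos 26 'a': at 7  emit P1@[24:26]
pos 27 'c': at 3 (fail-walked)
pos 28 'd': at 4  emit P0@[25:28],P3@[27:28]
pos 29 'a': at 1 (fail-walked)

Result: [[11,2],[17,1],[21,1],[26,1],[28,0],[28,3]]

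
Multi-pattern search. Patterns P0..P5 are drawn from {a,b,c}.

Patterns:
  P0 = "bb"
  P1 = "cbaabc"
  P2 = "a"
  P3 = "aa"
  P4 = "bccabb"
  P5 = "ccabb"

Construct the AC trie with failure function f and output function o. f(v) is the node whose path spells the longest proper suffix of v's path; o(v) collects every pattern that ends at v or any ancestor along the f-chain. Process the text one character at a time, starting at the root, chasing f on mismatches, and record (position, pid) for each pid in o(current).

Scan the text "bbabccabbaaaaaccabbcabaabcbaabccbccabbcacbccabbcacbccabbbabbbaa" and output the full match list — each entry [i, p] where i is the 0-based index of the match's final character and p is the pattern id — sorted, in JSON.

Construct AC machine:
Trie (insert patterns):
  0='ε' goto a→9 b→1 c→3
  1='b' goto b→2 c→11
  2='bb' goto ·  [P0 ends]
  3='c' goto b→4 c→16
  4='cb' goto a→5
  5='cba' goto a→6
  6='cbaa' goto b→7
  7='cbaab' goto c→8
  8='cbaabc' goto ·  [P1 ends]
  9='a' goto a→10  [P2 ends]
  10='aa' goto ·  [P3 ends]
  11='bc' goto c→12
  12='bcc' goto a→13
  13='bcca' goto b→14
  14='bccab' goto b→15
  15='bccabb' goto ·  [P4 ends]
  16='cc' goto a→17
  17='cca' goto b→18
  18='ccab' goto b→19
  19='ccabb' goto ·  [P5 ends]

Failure links (BFS by depth):
  n1('b'): parent n0 fail=0; on 'b' 0 → fail=0;  out ∅∪∅=∅
  n3('c'): parent n0 fail=0; on 'c' 0 → fail=0;  out ∅∪∅=∅
  n9('a'): parent n0 fail=0; on 'a' 0 → fail=0;  out {2}∪∅={2}
  n2('bb'): parent n1 fail=0; on 'b' 0 → fail=1;  out {0}∪∅={0}
  n4('cb'): parent n3 fail=0; on 'b' 0 → fail=1;  out ∅∪∅=∅
  n10('aa'): parent n9 fail=0; on 'a' 0 → fail=9;  out {3}∪{2}={2,3}
  n11('bc'): parent n1 fail=0; on 'c' 0 → fail=3;  out ∅∪∅=∅
  n16('cc'): parent n3 fail=0; on 'c' 0 → fail=3;  out ∅∪∅=∅
  n5('cba'): parent n4 fail=1; on 'a' 1→0 → fail=9;  out ∅∪{2}={2}
  n12('bcc'): parent n11 fail=3; on 'c' 3 → fail=16;  out ∅∪∅=∅
  n17('cca'): parent n16 fail=3; on 'a' 3→0 → fail=9;  out ∅∪{2}={2}
  n6('cbaa'): parent n5 fail=9; on 'a' 9 → fail=10;  out ∅∪{2,3}={2,3}
  n13('bcca'): parent n12 fail=16; on 'a' 16 → fail=17;  out ∅∪{2}={2}
  n18('ccab'): parent n17 fail=9; on 'b' 9→0 → fail=1;  out ∅∪∅=∅
  n7('cbaab'): parent n6 fail=10; on 'b' 10→9→0 → fail=1;  out ∅∪∅=∅
  n14('bccab'): parent n13 fail=17; on 'b' 17 → fail=18;  out ∅∪∅=∅
  n19('ccabb'): parent n18 fail=1; on 'b' 1 → fail=2;  out {5}∪{0}={0,5}
  n8('cbaabc'): parent n7 fail=1; on 'c' 1 → fail=11;  out {1}∪∅={1}
  n15('bccabb'): parent n14 fail=18; on 'b' 18 → fail=19;  out {4}∪{0,5}={0,4,5}

Run:
i=0 'b': node 0→1
i=1 'b': node 1→2  emit P0@[0:1]
i=2 'a': node 2→9 ·f  emit P2@[2:2]
i=3 'b': node 9→1 ·f
i=4 'c': node 1→11
i=5 'c': node 11→12
i=6 'a': node 12→13  emit P2@[6:6]
i=7 'b': node 13→14
i=8 'b': node 14→15  emit P0@[7:8],P4@[3:8],P5@[4:8]
i=9 'a': node 15→9 ·f  emit P2@[9:9]
i=10 'a': node 9→10  emit P2@[10:10],P3@[9:10]
i=11 'a': node 10→10 ·f  emit P2@[11:11],P3@[10:11]
i=12 'a': node 10→10 ·f  emit P2@[12:12],P3@[11:12]
i=13 'a': node 10→10 ·f  emit P2@[13:13],P3@[12:13]
i=14 'c': node 10→3 ·f
i=15 'c': node 3→16
i=16 'a': node 16→17  emit P2@[16:16]
i=17 'b': node 17→18
i=18 'b': node 18→19  emit P0@[17:18],P5@[14:18]
i=19 'c': node 19→11 ·f
i=20 'a': node 11→9 ·f  emit P2@[20:20]
i=21 'b': node 9→1 ·f
i=22 'a': node 1→9 ·f  emit P2@[22:22]
i=23 'a': node 9→10  emit P2@[23:23],P3@[22:23]
i=24 'b': node 10→1 ·f
i=25 'c': node 1→11
i=26 'b': node 11→4 ·f
i=27 'a': node 4→5  emit P2@[27:27]
i=28 'a': node 5→6  emit P2@[28:28],P3@[27:28]
i=29 'b': node 6→7
i=30 'c': node 7→8  emit P1@[25:30]
i=31 'c': node 8→12 ·f
i=32 'b': node 12→4 ·f
i=33 'c': node 4→11 ·f
i=34 'c': node 11→12
i=35 'a': node 12→13  emit P2@[35:35]
i=36 'b': node 13→14
i=37 'b': node 14→15  emit P0@[36:37],P4@[32:37],P5@[33:37]
i=38 'c': node 15→11 ·f
i=39 'a': node 11→9 ·f  emit P2@[39:39]
i=40 'c': node 9→3 ·f
i=41 'b': node 3→4
i=42 'c': node 4→11 ·f
i=43 'c': node 11→12
i=44 'a': node 12→13  emit P2@[44:44]
i=45 'b': node 13→14
i=46 'b': node 14→15  emit P0@[45:46],P4@[41:46],P5@[42:46]
i=47 'c': node 15→11 ·f
i=48 'a': node 11→9 ·f  emit P2@[48:48]
i=49 'c': node 9→3 ·f
i=50 'b': node 3→4
i=51 'c': node 4→11 ·f
i=52 'c': node 11→12
i=53 'a': node 12→13  emit P2@[53:53]
i=54 'b': node 13→14
i=55 'b': node 14→15  emit P0@[54:55],P4@[50:55],P5@[51:55]
i=56 'b': node 15→2 ·f  emit P0@[55:56]
i=57 'a': node 2→9 ·f  emit P2@[57:57]
i=58 'b': node 9→1 ·f
i=59 'b': node 1→2  emit P0@[58:59]
i=60 'b': node 2→2 ·f  emit P0@[59:60]
i=61 'a': node 2→9 ·f  emit P2@[61:61]
i=62 'a': node 9→10  emit P2@[62:62],P3@[61:62]

Matches: [[1,0],[2,2],[6,2],[8,0],[8,4],[8,5],[9,2],[10,2],[10,3],[11,2],[11,3],[12,2],[12,3],[13,2],[13,3],[16,2],[18,0],[18,5],[20,2],[22,2],[23,2],[23,3],[27,2],[28,2],[28,3],[30,1],[35,2],[37,0],[37,4],[37,5],[39,2],[44,2],[46,0],[46,4],[46,5],[48,2],[53,2],[55,0],[55,4],[55,5],[56,0],[57,2],[59,0],[60,0],[61,2],[62,2],[62,3]]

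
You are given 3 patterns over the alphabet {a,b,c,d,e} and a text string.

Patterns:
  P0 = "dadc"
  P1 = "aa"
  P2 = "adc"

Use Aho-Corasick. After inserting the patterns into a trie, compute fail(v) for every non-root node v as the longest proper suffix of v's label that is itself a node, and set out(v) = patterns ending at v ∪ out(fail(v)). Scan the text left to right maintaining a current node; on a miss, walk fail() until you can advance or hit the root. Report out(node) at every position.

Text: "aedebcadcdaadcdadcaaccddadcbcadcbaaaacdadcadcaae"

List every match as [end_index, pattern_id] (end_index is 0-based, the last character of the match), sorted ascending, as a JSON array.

Build:
Trie (insert patterns):
  n0 'ε': a→5 d→1
  n1 'd': a→2
  n2 'da': d→3
  n3 'dad': c→4
  n4 'dadc': ·  [P0 ends]
  n5 'a': a→6 d→7
  n6 'aa': ·  [P1 ends]
  n7 'ad': c→8
  n8 'adc': ·  [P2 ends]

BFS fail/out derivation:
  n1('d'): parent n0 fail=0; on 'd' 0 → fail=0;  out ∅∪∅=∅
  n5('a'): parent n0 fail=0; on 'a' 0 → fail=0;  out ∅∪∅=∅
  n2('da'): parent n1 fail=0; on 'a' 0 → fail=5;  out ∅∪∅=∅
  n6('aa'): parent n5 fail=0; on 'a' 0 → fail=5;  out {1}∪∅={1}
  n7('ad'): parent n5 fail=0; on 'd' 0 → fail=1;  out ∅∪∅=∅
  n3('dad'): parent n2 fail=5; on 'd' 5 → fail=7;  out ∅∪∅=∅
  n8('adc'): parent n7 fail=1; on 'c' 1→0 → fail=0;  out {2}∪∅={2}
  n4('dadc'): parent n3 fail=7; on 'c' 7 → fail=8;  out {0}∪{2}={0,2}

Text stream:
i=0 'a': node 0→5
i=1 'e': node 5→0 ·f
i=2 'd': node 0→1
i=3 'e': node 1→0 ·f
i=4 'b': node 0→0
i=5 'c': node 0→0
i=6 'a': node 0→5
i=7 'd': node 5→7
i=8 'c': node 7→8  emit P2@[6:8]
i=9 'd': node 8→1 ·f
i=10 'a': node 1→2
i=11 'a': node 2→6 ·f  emit P1@[10:11]
i=12 'd': node 6→7 ·f
i=13 'c': node 7→8  emit P2@[11:13]
i=14 'd': node 8→1 ·f
i=15 'a': node 1→2
i=16 'd': node 2→3
i=17 'c': node 3→4  emit P0@[14:17],P2@[15:17]
i=18 'a': node 4→5 ·f
i=19 'a': node 5→6  emit P1@[18:19]
i=20 'c': node 6→0 ·f
i=21 'c': node 0→0
i=22 'd': node 0→1
i=23 'd': node 1→1 ·f
i=24 'a': node 1→2
i=25 'd': node 2→3
i=26 'c': node 3→4  emit P0@[23:26],P2@[24:26]
i=27 'b': node 4→0 ·f
i=28 'c': node 0→0
i=29 'a': node 0→5
i=30 'd': node 5→7
i=31 'c': node 7→8  emit P2@[29:31]
i=32 'b': node 8→0 ·f
i=33 'a': node 0→5
i=34 'a': node 5→6  emit P1@[33:34]
i=35 'a': node 6→6 ·f  emit P1@[34:35]
i=36 'a': node 6→6 ·f  emit P1@[35:36]
i=37 'c': node 6→0 ·f
i=38 'd': node 0→1
i=39 'a': node 1→2
i=40 'd': node 2→3
i=41 'c': node 3→4  emit P0@[38:41],P2@[39:41]
i=42 'a': node 4→5 ·f
i=43 'd': node 5→7
i=44 'c': node 7→8  emit P2@[42:44]
i=45 'a': node 8→5 ·f
i=46 'a': node 5→6  emit P1@[45:46]
i=47 'e': node 6→0 ·f

Matches: [[8,2],[11,1],[13,2],[17,0],[17,2],[19,1],[26,0],[26,2],[31,2],[34,1],[35,1],[36,1],[41,0],[41,2],[44,2],[46,1]]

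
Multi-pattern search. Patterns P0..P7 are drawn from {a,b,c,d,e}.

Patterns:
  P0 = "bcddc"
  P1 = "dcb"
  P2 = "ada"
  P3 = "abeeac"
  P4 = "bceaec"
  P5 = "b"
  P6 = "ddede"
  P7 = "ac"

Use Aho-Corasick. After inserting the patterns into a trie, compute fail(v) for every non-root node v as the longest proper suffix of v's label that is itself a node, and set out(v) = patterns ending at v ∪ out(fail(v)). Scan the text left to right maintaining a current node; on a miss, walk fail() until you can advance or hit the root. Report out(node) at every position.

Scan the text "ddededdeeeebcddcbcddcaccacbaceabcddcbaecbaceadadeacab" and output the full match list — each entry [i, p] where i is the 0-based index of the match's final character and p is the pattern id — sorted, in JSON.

Build:
Trie nodes:
  0='ε' goto a→9 b→1 d→6
  1='b' goto c→2  ←P5
  2='bc' goto d→3 e→17
  3='bcd' goto d→4
  4='bcdd' goto c→5
  5='bcddc' goto ·  ←P0
  6='d' goto c→7 d→21
  7='dc' goto b→8
  8='dcb' goto ·  ←P1
  9='a' goto b→12 c→25 d→10
  10='ad' goto a→11
  11='ada' goto ·  ←P2
  12='ab' goto e→13
  13='abe' goto e→14
  14='abee' goto a→15
  15='abeea' goto c→16
  16='abeeac' goto ·  ←P3
  17='bce' goto a→18
  18='bcea' goto e→19
  19='bceae' goto c→20
  20='bceaec' goto ·  ←P4
  21='dd' goto e→22
  22='dde' goto d→23
  23='dded' goto e→24
  24='ddede' goto ·  ←P6
  25='ac' goto ·  ←P7

Failure links (BFS by depth):
  fail(1) 'b': from fail(0)=0 chase 'b': 0 ⇒ 0;  out={5}∪out(0)={5}
  fail(6) 'd': from fail(0)=0 chase 'd': 0 ⇒ 0;  out=∅∪out(0)=∅
  fail(9) 'a': from fail(0)=0 chase 'a': 0 ⇒ 0;  out=∅∪out(0)=∅
  fail(2) 'bc': from fail(1)=0 chase 'c': 0 ⇒ 0;  out=∅∪out(0)=∅
  fail(7) 'dc': from fail(6)=0 chase 'c': 0 ⇒ 0;  out=∅∪out(0)=∅
  fail(10) 'ad': from fail(9)=0 chase 'd': 0 ⇒ 6;  out=∅∪out(6)=∅
  fail(12) 'ab': from fail(9)=0 chase 'b': 0 ⇒ 1;  out=∅∪out(1)={5}
  fail(21) 'dd': from fail(6)=0 chase 'd': 0 ⇒ 6;  out=∅∪out(6)=∅
  fail(25) 'ac': from fail(9)=0 chase 'c': 0 ⇒ 0;  out={7}∪out(0)={7}
  fail(3) 'bcd': from fail(2)=0 chase 'd': 0 ⇒ 6;  out=∅∪out(6)=∅
  fail(8) 'dcb': from fail(7)=0 chase 'b': 0 ⇒ 1;  out={1}∪out(1)={1,5}
  fail(11) 'ada': from fail(10)=6 chase 'a': 6→0 ⇒ 9;  out={2}∪out(9)={2}
  fail(13) 'abe': from fail(12)=1 chase 'e': 1→0 ⇒ 0;  out=∅∪out(0)=∅
  fail(17) 'bce': from fail(2)=0 chase 'e': 0 ⇒ 0;  out=∅∪out(0)=∅
  fail(22) 'dde': from fail(21)=6 chase 'e': 6→0 ⇒ 0;  out=∅∪out(0)=∅
  fail(4) 'bcdd': from fail(3)=6 chase 'd': 6 ⇒ 21;  out=∅∪out(21)=∅
  fail(14) 'abee': from fail(13)=0 chase 'e': 0 ⇒ 0;  out=∅∪out(0)=∅
  fail(18) 'bcea': from fail(17)=0 chase 'a': 0 ⇒ 9;  out=∅∪out(9)=∅
  fail(23) 'dded': from fail(22)=0 chase 'd': 0 ⇒ 6;  out=∅∪out(6)=∅
  fail(5) 'bcddc': from fail(4)=21 chase 'c': 21→6 ⇒ 7;  out={0}∪out(7)={0}
  fail(15) 'abeea': from fail(14)=0 chase 'a': 0 ⇒ 9;  out=∅∪out(9)=∅
  fail(19) 'bceae': from fail(18)=9 chase 'e': 9→0 ⇒ 0;  out=∅∪out(0)=∅
  fail(24) 'ddede': from fail(23)=6 chase 'e': 6→0 ⇒ 0;  out={6}∪out(0)={6}
  fail(16) 'abeeac': from fail(15)=9 chase 'c': 9 ⇒ 25;  out={3}∪out(25)={3,7}
  fail(20) 'bceaec': from fail(19)=0 chase 'c': 0 ⇒ 0;  out={4}∪out(0)={4}

Run:
[0] read 'd'  n0⇒n6
[1] read 'd'  n6⇒n21
[2] read 'e'  n21⇒n22
[3] read 'd'  n22⇒n23
[4] read 'e'  n23⇒n24  ** P6@[0:4]
[5] read 'd'  n24⇒n6 (fail-walked)
[6] read 'd'  n6⇒n21
[7] read 'e'  n21⇒n22
[8] read 'e'  n22⇒n0 (fail-walked)
[9] read 'e'  n0⇒n0
[10] read 'e'  n0⇒n0
[11] read 'b'  n0⇒n1  ** P5@[11:11]
[12] read 'c'  n1⇒n2
[13] read 'd'  n2⇒n3
[14] read 'd'  n3⇒n4
[15] read 'c'  n4⇒n5  ** P0@[11:15]
[16] read 'b'  n5⇒n8 (fail-walked)  ** P1@[14:16],P5@[16:16]
[17] read 'c'  n8⇒n2 (fail-walked)
[18] read 'd'  n2⇒n3
[19] read 'd'  n3⇒n4
[20] read 'c'  n4⇒n5  ** P0@[16:20]
[21] read 'a'  n5⇒n9 (fail-walked)
[22] read 'c'  n9⇒n25  ** P7@[21:22]
[23] read 'c'  n25⇒n0 (fail-walked)
[24] read 'a'  n0⇒n9
[25] read 'c'  n9⇒n25  ** P7@[24:25]
[26] read 'b'  n25⇒n1 (fail-walked)  ** P5@[26:26]
[27] read 'a'  n1⇒n9 (fail-walked)
[28] read 'c'  n9⇒n25  ** P7@[27:28]
[29] read 'e'  n25⇒n0 (fail-walked)
[30] read 'a'  n0⇒n9
[31] read 'b'  n9⇒n12  ** P5@[31:31]
[32] read 'c'  n12⇒n2 (fail-walked)
[33] read 'd'  n2⇒n3
[34] read 'd'  n3⇒n4
[35] read 'c'  n4⇒n5  ** P0@[31:35]
[36] read 'b'  n5⇒n8 (fail-walked)  ** P1@[34:36],P5@[36:36]
[37] read 'a'  n8⇒n9 (fail-walked)
[38] read 'e'  n9⇒n0 (fail-walked)
[39] read 'c'  n0⇒n0
[40] read 'b'  n0⇒n1  ** P5@[40:40]
[41] read 'a'  n1⇒n9 (fail-walked)
[42] read 'c'  n9⇒n25  ** P7@[41:42]
[43] read 'e'  n25⇒n0 (fail-walked)
[44] read 'a'  n0⇒n9
[45] read 'd'  n9⇒n10
[46] read 'a'  n10⇒n11  ** P2@[44:46]
[47] read 'd'  n11⇒n10 (fail-walked)
[48] read 'e'  n10⇒n0 (fail-walked)
[49] read 'a'  n0⇒n9
[50] read 'c'  n9⇒n25  ** P7@[49:50]
[51] read 'a'  n25⇒n9 (fail-walked)
[52] read 'b'  n9⇒n12  ** P5@[52:52]

Matches: [[4,6],[11,5],[15,0],[16,1],[16,5],[20,0],[22,7],[25,7],[26,5],[28,7],[31,5],[35,0],[36,1],[36,5],[40,5],[42,7],[46,2],[50,7],[52,5]]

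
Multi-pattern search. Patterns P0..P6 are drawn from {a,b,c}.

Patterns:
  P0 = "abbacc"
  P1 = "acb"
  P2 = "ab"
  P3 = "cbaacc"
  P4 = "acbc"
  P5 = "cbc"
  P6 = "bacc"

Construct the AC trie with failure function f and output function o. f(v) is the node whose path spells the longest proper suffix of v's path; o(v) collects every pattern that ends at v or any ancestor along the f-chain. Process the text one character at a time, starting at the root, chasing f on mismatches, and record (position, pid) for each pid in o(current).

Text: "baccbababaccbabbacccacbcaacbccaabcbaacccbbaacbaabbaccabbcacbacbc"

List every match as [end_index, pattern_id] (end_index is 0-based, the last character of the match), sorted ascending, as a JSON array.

Build automaton:
Trie (insert patterns):
  0='ε' goto a→1 b→17 c→9
  1='a' goto b→2 c→7
  2='ab' goto b→3  ←P2
  3='abb' goto a→4
  4='abba' goto c→5
  5='abbac' goto c→6
  6='abbacc' goto ·  ←P0
  7='ac' goto b→8
  8='acb' goto c→15  ←P1
  9='c' goto b→10
  10='cb' goto a→11 c→16
  11='cba' goto a→12
  12='cbaa' goto c→13
  13='cbaac' goto c→14
  14='cbaacc' goto ·  ←P3
  15='acbc' goto ·  ←P4
  16='cbc' goto ·  ←P5
  17='b' goto a→18
  18='ba' goto c→19
  19='bac' goto c→20
  20='bacc' goto ·  ←P6

Failure links (BFS by depth):
  fail(1) 'a': from fail(0)=0 chase 'a': 0 ⇒ 0;  out=∅∪out(0)=∅
  fail(9) 'c': from fail(0)=0 chase 'c': 0 ⇒ 0;  out=∅∪out(0)=∅
  fail(17) 'b': from fail(0)=0 chase 'b': 0 ⇒ 0;  out=∅∪out(0)=∅
  fail(2) 'ab': from fail(1)=0 chase 'b': 0 ⇒ 17;  out={2}∪out(17)={2}
  fail(7) 'ac': from fail(1)=0 chase 'c': 0 ⇒ 9;  out=∅∪out(9)=∅
  fail(10) 'cb': from fail(9)=0 chase 'b': 0 ⇒ 17;  out=∅∪out(17)=∅
  fail(18) 'ba': from fail(17)=0 chase 'a': 0 ⇒ 1;  out=∅∪out(1)=∅
  fail(3) 'abb': from fail(2)=17 chase 'b': 17→0 ⇒ 17;  out=∅∪out(17)=∅
  fail(8) 'acb': from fail(7)=9 chase 'b': 9 ⇒ 10;  out={1}∪out(10)={1}
  fail(11) 'cba': from fail(10)=17 chase 'a': 17 ⇒ 18;  out=∅∪out(18)=∅
  fail(16) 'cbc': from fail(10)=17 chase 'c': 17→0 ⇒ 9;  out={5}∪out(9)={5}
  fail(19) 'bac': from fail(18)=1 chase 'c': 1 ⇒ 7;  out=∅∪out(7)=∅
  fail(4) 'abba': from fail(3)=17 chase 'a': 17 ⇒ 18;  out=∅∪out(18)=∅
  fail(12) 'cbaa': from fail(11)=18 chase 'a': 18→1→0 ⇒ 1;  out=∅∪out(1)=∅
  fail(15) 'acbc': from fail(8)=10 chase 'c': 10 ⇒ 16;  out={4}∪out(16)={4,5}
  fail(20) 'bacc': from fail(19)=7 chase 'c': 7→9→0 ⇒ 9;  out={6}∪out(9)={6}
  fail(5) 'abbac': from fail(4)=18 chase 'c': 18 ⇒ 19;  out=∅∪out(19)=∅
  fail(13) 'cbaac': from fail(12)=1 chase 'c': 1 ⇒ 7;  out=∅∪out(7)=∅
  fail(6) 'abbacc': from fail(5)=19 chase 'c': 19 ⇒ 20;  out={0}∪out(20)={0,6}
  fail(14) 'cbaacc': from fail(13)=7 chase 'c': 7→9→0 ⇒ 9;  out={3}∪out(9)={3}

Scan:
i=0 'b': node 0→17
i=1 'a': node 17→18
i=2 'c': node 18→19
i=3 'c': node 19→20  ** P6@[0:3]
i=4 'b': node 20→10 (via fail)
i=5 'a': node 10→11
i=6 'b': node 11→2 (via fail)  ** P2@[5:6]
i=7 'a': node 2→18 (via fail)
i=8 'b': node 18→2 (via fail)  ** P2@[7:8]
i=9 'a': node 2→18 (via fail)
i=10 'c': node 18→19
i=11 'c': node 19→20  ** P6@[8:11]
i=12 'b': node 20→10 (via fail)
i=13 'a': node 10→11
i=14 'b': node 11→2 (via fail)  ** P2@[13:14]
i=15 'b': node 2→3
i=16 'a': node 3→4
i=17 'c': node 4→5
i=18 'c': node 5→6  ** P0@[13:18],P6@[15:18]
i=19 'c': node 6→9 (via fail)
i=20 'a': node 9→1 (via fail)
i=21 'c': node 1→7
i=22 'b': node 7→8  ** P1@[20:22]
i=23 'c': node 8→15  ** P4@[20:23],P5@[21:23]
i=24 'a': node 15→1 (via fail)
i=25 'a': node 1→1 (via fail)
i=26 'c': node 1→7
i=27 'b': node 7→8  ** P1@[25:27]
i=28 'c': node 8→15  ** P4@[25:28],P5@[26:28]
i=29 'c': node 15→9 (via fail)
i=30 'a': node 9→1 (via fail)
i=31 'a': node 1→1 (via fail)
i=32 'b': node 1→2  ** P2@[31:32]
i=33 'c': node 2→9 (via fail)
i=34 'b': node 9→10
i=35 'a': node 10→11
i=36 'a': node 11→12
i=37 'c': node 12→13
i=38 'c': node 13→14  ** P3@[33:38]
i=39 'c': node 14→9 (via fail)
i=40 'b': node 9→10
i=41 'b': node 10→17 (via fail)
i=42 'a': node 17→18
i=43 'a': node 18→1 (via fail)
i=44 'c': node 1→7
i=45 'b': node 7→8  ** P1@[43:45]
i=46 'a': node 8→11 (via fail)
i=47 'a': node 11→12
i=48 'b': node 12→2 (via fail)  ** P2@[47:48]
i=49 'b': node 2→3
i=50 'a': node 3→4
i=51 'c': node 4→5
i=52 'c': node 5→6  ** P0@[47:52],P6@[49:52]
i=53 'a': node 6→1 (via fail)
i=54 'b': node 1→2  ** P2@[53:54]
i=55 'b': node 2→3
i=56 'c': node 3→9 (via fail)
i=57 'a': node 9→1 (via fail)
i=58 'c': node 1→7
i=59 'b': node 7→8  ** P1@[57:59]
i=60 'a': node 8→11 (via fail)
i=61 'c': node 11→19 (via fail)
i=62 'b': node 19→8 (via fail)  ** P1@[60:62]
i=63 'c': node 8→15  ** P4@[60:63],P5@[61:63]

Result: [[3,6],[6,2],[8,2],[11,6],[14,2],[18,0],[18,6],[22,1],[23,4],[23,5],[27,1],[28,4],[28,5],[32,2],[38,3],[45,1],[48,2],[52,0],[52,6],[54,2],[59,1],[62,1],[63,4],[63,5]]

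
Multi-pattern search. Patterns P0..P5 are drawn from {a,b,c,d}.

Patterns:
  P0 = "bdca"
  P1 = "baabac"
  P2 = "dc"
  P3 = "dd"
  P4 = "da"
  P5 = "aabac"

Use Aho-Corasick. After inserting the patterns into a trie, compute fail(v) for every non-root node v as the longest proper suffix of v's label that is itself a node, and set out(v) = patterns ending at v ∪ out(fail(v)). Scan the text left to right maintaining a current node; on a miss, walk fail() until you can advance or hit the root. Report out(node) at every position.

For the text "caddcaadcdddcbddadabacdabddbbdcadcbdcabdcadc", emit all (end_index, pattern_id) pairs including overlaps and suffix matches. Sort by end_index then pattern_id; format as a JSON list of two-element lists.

Build automaton:
Trie nodes:
  n0 'ε': a→14 b→1 d→10
  n1 'b': a→5 d→2
  n2 'bd': c→3
  n3 'bdc': a→4
  n4 'bdca': ·  ←P0
  n5 'ba': a→6
  n6 'baa': b→7
  n7 'baab': a→8
  n8 'baaba': c→9
  n9 'baabac': ·  ←P1
  n10 'd': a→13 c→11 d→12
  n11 'dc': ·  ←P2
  n12 'dd': ·  ←P3
  n13 'da': ·  ←P4
  n14 'a': a→15
  n15 'aa': b→16
  n16 'aab': a→17
  n17 'aaba': c→18
  n18 'aabac': ·  ←P5

Failure links (BFS by depth):
  n1('b'): parent n0 fail=0; on 'b' 0 → fail=0;  out ∅∪∅=∅
  n10('d'): parent n0 fail=0; on 'd' 0 → fail=0;  out ∅∪∅=∅
  n14('a'): parent n0 fail=0; on 'a' 0 → fail=0;  out ∅∪∅=∅
  n2('bd'): parent n1 fail=0; on 'd' 0 → fail=10;  out ∅∪∅=∅
  n5('ba'): parent n1 fail=0; on 'a' 0 → fail=14;  out ∅∪∅=∅
  n11('dc'): parent n10 fail=0; on 'c' 0 → fail=0;  out {2}∪∅={2}
  n12('dd'): parent n10 fail=0; on 'd' 0 → fail=10;  out {3}∪∅={3}
  n13('da'): parent n10 fail=0; on 'a' 0 → fail=14;  out {4}∪∅={4}
  n15('aa'): parent n14 fail=0; on 'a' 0 → fail=14;  out ∅∪∅=∅
  n3('bdc'): parent n2 fail=10; on 'c' 10 → fail=11;  out ∅∪{2}={2}
  n6('baa'): parent n5 fail=14; on 'a' 14 → fail=15;  out ∅∪∅=∅
  n16('aab'): parent n15 fail=14; on 'b' 14→0 → fail=1;  out ∅∪∅=∅
  n4('bdca'): parent n3 fail=11; on 'a' 11→0 → fail=14;  out {0}∪∅={0}
  n7('baab'): parent n6 fail=15; on 'b' 15 → fail=16;  out ∅∪∅=∅
  n17('aaba'): parent n16 fail=1; on 'a' 1 → fail=5;  out ∅∪∅=∅
  n8('baaba'): parent n7 fail=16; on 'a' 16 → fail=17;  out ∅∪∅=∅
  n18('aabac'): parent n17 fail=5; on 'c' 5→14→0 → fail=0;  out {5}∪∅={5}
  n9('baabac'): parent n8 fail=17; on 'c' 17 → fail=18;  out {1}∪{5}={1,5}

Run:
i=0 'c': node 0→0
i=1 'a': node 0→14
i=2 'd': node 14→10 (via fail)
i=3 'd': node 10→12  ** P3@[2:3]
i=4 'c': node 12→11 (via fail)  ** P2@[3:4]
i=5 'a': node 11→14 (via fail)
i=6 'a': node 14→15
i=7 'd': node 15→10 (via fail)
i=8 'c': node 10→11  ** P2@[7:8]
i=9 'd': node 11→10 (via fail)
i=10 'd': node 10→12  ** P3@[9:10]
i=11 'd': node 12→12 (via fail)  ** P3@[10:11]
i=12 'c': node 12→11 (via fail)  ** P2@[11:12]
i=13 'b': node 11→1 (via fail)
i=14 'd': node 1→2
i=15 'd': node 2→12 (via fail)  ** P3@[14:15]
i=16 'a': node 12→13 (via fail)  ** P4@[15:16]
i=17 'd': node 13→10 (via fail)
i=18 'a': node 10→13  ** P4@[17:18]
i=19 'b': node 13→1 (via fail)
i=20 'a': node 1→5
i=21 'c': node 5→0 (via fail)
i=22 'd': node 0→10
i=23 'a': node 10→13  ** P4@[22:23]
i=24 'b': node 13→1 (via fail)
i=25 'd': node 1→2
i=26 'd': node 2→12 (via fail)  ** P3@[25:26]
i=27 'b': node 12→1 (via fail)
i=28 'b': node 1→1 (via fail)
i=29 'd': node 1→2
i=30 'c': node 2→3  ** P2@[29:30]
i=31 'a': node 3→4  ** P0@[28:31]
i=32 'd': node 4→10 (via fail)
i=33 'c': node 10→11  ** P2@[32:33]
i=34 'b': node 11→1 (via fail)
i=35 'd': node 1→2
i=36 'c': node 2→3  ** P2@[35:36]
i=37 'a': node 3→4  ** P0@[34:37]
i=38 'b': node 4→1 (via fail)
i=39 'd': node 1→2
i=40 'c': node 2→3  ** P2@[39:40]
i=41 'a': node 3→4  ** P0@[38:41]
i=42 'd': node 4→10 (via fail)
i=43 'c': node 10→11  ** P2@[42:43]

All matches (sorted): [[3,3],[4,2],[8,2],[10,3],[11,3],[12,2],[15,3],[16,4],[18,4],[23,4],[26,3],[30,2],[31,0],[33,2],[36,2],[37,0],[40,2],[41,0],[43,2]]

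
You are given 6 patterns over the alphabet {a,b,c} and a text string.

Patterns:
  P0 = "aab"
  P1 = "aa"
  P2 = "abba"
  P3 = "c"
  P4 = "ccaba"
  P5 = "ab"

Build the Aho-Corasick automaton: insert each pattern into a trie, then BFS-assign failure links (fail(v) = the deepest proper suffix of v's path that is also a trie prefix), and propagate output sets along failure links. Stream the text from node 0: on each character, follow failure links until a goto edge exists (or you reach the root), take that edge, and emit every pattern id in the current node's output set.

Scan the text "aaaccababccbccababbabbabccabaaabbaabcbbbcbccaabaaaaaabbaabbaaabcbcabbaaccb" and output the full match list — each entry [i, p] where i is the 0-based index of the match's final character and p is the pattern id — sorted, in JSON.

Build:
Trie (insert patterns):
  0='ε' goto a→1 c→7
  1='a' goto a→2 b→4
  2='aa' goto b→3  [P1 ends]
  3='aab' goto ·  [P0 ends]
  4='ab' goto b→5  [P5 ends]
  5='abb' goto a→6
  6='abba' goto ·  [P2 ends]
  7='c' goto c→8  [P3 ends]
  8='cc' goto a→9
  9='cca' goto b→10
  10='ccab' goto a→11
  11='ccaba' goto ·  [P4 ends]

BFS fail/out derivation:
  n1('a'): parent n0 fail=0; on 'a' 0 → fail=0;  out ∅∪∅=∅
  n7('c'): parent n0 fail=0; on 'c' 0 → fail=0;  out {3}∪∅={3}
  n2('aa'): parent n1 fail=0; on 'a' 0 → fail=1;  out {1}∪∅={1}
  n4('ab'): parent n1 fail=0; on 'b' 0 → fail=0;  out {5}∪∅={5}
  n8('cc'): parent n7 fail=0; on 'c' 0 → fail=7;  out ∅∪{3}={3}
  n3('aab'): parent n2 fail=1; on 'b' 1 → fail=4;  out {0}∪{5}={0,5}
  n5('abb'): parent n4 fail=0; on 'b' 0 → fail=0;  out ∅∪∅=∅
  n9('cca'): parent n8 fail=7; on 'a' 7→0 → fail=1;  out ∅∪∅=∅
  n6('abba'): parent n5 fail=0; on 'a' 0 → fail=1;  out {2}∪∅={2}
  n10('ccab'): parent n9 fail=1; on 'b' 1 → fail=4;  out ∅∪{5}={5}
  n11('ccaba'): parent n10 fail=4; on 'a' 4→0 → fail=1;  out {4}∪∅={4}

Run:
pos 0 'a': at 1
pos 1 'a': at 2  ** P1@[0:1]
pos 2 'a': at 2 (fail-walked)  ** P1@[1:2]
pos 3 'c': at 7 (fail-walked)  ** P3@[3:3]
pos 4 'c': at 8  ** P3@[4:4]
pos 5 'a': at 9
pos 6 'b': at 10  ** P5@[5:6]
pos 7 'a': at 11  ** P4@[3:7]
pos 8 'b': at 4 (fail-walked)  ** P5@[7:8]
pos 9 'c': at 7 (fail-walked)  ** P3@[9:9]
pos 10 'c': at 8  ** P3@[10:10]
pos 11 'b': at 0 (fail-walked)
pos 12 'c': at 7  ** P3@[12:12]
pos 13 'c': at 8  ** P3@[13:13]
pos 14 'a': at 9
pos 15 'b': at 10  ** P5@[14:15]
pos 16 'a': at 11  ** P4@[12:16]
pos 17 'b': at 4 (fail-walked)  ** P5@[16:17]
pos 18 'b': at 5
pos 19 'a': at 6  ** P2@[16:19]
pos 20 'b': at 4 (fail-walked)  ** P5@[19:20]
pos 21 'b': at 5
pos 22 'a': at 6  ** P2@[19:22]
pos 23 'b': at 4 (fail-walked)  ** P5@[22:23]
pos 24 'c': at 7 (fail-walked)  ** P3@[24:24]
pos 25 'c': at 8  ** P3@[25:25]
pos 26 'a': at 9
pos 27 'b': at 10  ** P5@[26:27]
pos 28 'a': at 11  ** P4@[24:28]
pos 29 'a': at 2 (fail-walked)  ** P1@[28:29]
pos 30 'a': at 2 (fail-walked)  ** P1@[29:30]
pos 31 'b': at 3  ** P0@[29:31],P5@[30:31]
pos 32 'b': at 5 (fail-walked)
pos 33 'a': at 6  ** P2@[30:33]
pos 34 'a': at 2 (fail-walked)  ** P1@[33:34]
pos 35 'b': at 3  ** P0@[33:35],P5@[34:35]
pos 36 'c': at 7 (fail-walked)  ** P3@[36:36]
pos 37 'b': at 0 (fail-walked)
pos 38 'b': at 0
pos 39 'b': at 0
pos 40 'c': at 7  ** P3@[40:40]
pos 41 'b': at 0 (fail-walked)
pos 42 'c': at 7  ** P3@[42:42]
pos 43 'c': at 8  ** P3@[43:43]
pos 44 'a': at 9
pos 45 'a': at 2 (fail-walked)  ** P1@[44:45]
pos 46 'b': at 3  ** P0@[44:46],P5@[45:46]
pos 47 'a': at 1 (fail-walked)
pos 48 'a': at 2  ** P1@[47:48]
pos 49 'a': at 2 (fail-walked)  ** P1@[48:49]
pos 50 'a': at 2 (fail-walked)  ** P1@[49:50]
pos 51 'a': at 2 (fail-walked)  ** P1@[50:51]
pos 52 'a': at 2 (fail-walked)  ** P1@[51:52]
pos 53 'b': at 3  ** P0@[51:53],P5@[52:53]
pos 54 'b': at 5 (fail-walked)
pos 55 'a': at 6  ** P2@[52:55]
pos 56 'a': at 2 (fail-walked)  ** P1@[55:56]
pos 57 'b': at 3  ** P0@[55:57],P5@[56:57]
pos 58 'b': at 5 (fail-walked)
pos 59 'a': at 6  ** P2@[56:59]
pos 60 'a': at 2 (fail-walked)  ** P1@[59:60]
pos 61 'a': at 2 (fail-walked)  ** P1@[60:61]
pos 62 'b': at 3  ** P0@[60:62],P5@[61:62]
pos 63 'c': at 7 (fail-walked)  ** P3@[63:63]
pos 64 'b': at 0 (fail-walked)
pos 65 'c': at 7  ** P3@[65:65]
pos 66 'a': at 1 (fail-walked)
pos 67 'b': at 4  ** P5@[66:67]
pos 68 'b': at 5
pos 69 'a': at 6  ** P2@[66:69]
pos 70 'a': at 2 (fail-walked)  ** P1@[69:70]
pos 71 'c': at 7 (fail-walked)  ** P3@[71:71]
pos 72 'c': at 8  ** P3@[72:72]
pos 73 'b': at 0 (fail-walked)

Result: [[1,1],[2,1],[3,3],[4,3],[6,5],[7,4],[8,5],[9,3],[10,3],[12,3],[13,3],[15,5],[16,4],[17,5],[19,2],[20,5],[22,2],[23,5],[24,3],[25,3],[27,5],[28,4],[29,1],[30,1],[31,0],[31,5],[33,2],[34,1],[35,0],[35,5],[36,3],[40,3],[42,3],[43,3],[45,1],[46,0],[46,5],[48,1],[49,1],[50,1],[51,1],[52,1],[53,0],[53,5],[55,2],[56,1],[57,0],[57,5],[59,2],[60,1],[61,1],[62,0],[62,5],[63,3],[65,3],[67,5],[69,2],[70,1],[71,3],[72,3]]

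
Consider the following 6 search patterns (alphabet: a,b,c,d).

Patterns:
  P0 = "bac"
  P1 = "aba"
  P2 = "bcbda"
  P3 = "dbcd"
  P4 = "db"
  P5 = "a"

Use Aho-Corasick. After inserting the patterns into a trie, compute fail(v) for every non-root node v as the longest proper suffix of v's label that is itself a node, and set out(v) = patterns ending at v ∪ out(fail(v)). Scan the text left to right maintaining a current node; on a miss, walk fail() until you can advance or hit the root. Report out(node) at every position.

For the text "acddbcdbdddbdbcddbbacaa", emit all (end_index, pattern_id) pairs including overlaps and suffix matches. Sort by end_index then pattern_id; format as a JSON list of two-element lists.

Construct AC machine:
Trie nodes:
  0='ε' goto a→4 b→1 d→11
  1='b' goto a→2 c→7
  2='ba' goto c→3
  3='bac' goto ·  ←P0
  4='a' goto b→5  ←P5
  5='ab' goto a→6
  6='aba' goto ·  ←P1
  7='bc' goto b→8
  8='bcb' goto d→9
  9='bcbd' goto a→10
  10='bcbda' goto ·  ←P2
  11='d' goto b→12
  12='db' goto c→13  ←P4
  13='dbc' goto d→14
  14='dbcd' goto ·  ←P3

Failure links (BFS by depth):
  fail(1) 'b': from fail(0)=0 chase 'b': 0 ⇒ 0;  out=∅∪out(0)=∅
  fail(4) 'a': from fail(0)=0 chase 'a': 0 ⇒ 0;  out={5}∪out(0)={5}
  fail(11) 'd': from fail(0)=0 chase 'd': 0 ⇒ 0;  out=∅∪out(0)=∅
  fail(2) 'ba': from fail(1)=0 chase 'a': 0 ⇒ 4;  out=∅∪out(4)={5}
  fail(5) 'ab': from fail(4)=0 chase 'b': 0 ⇒ 1;  out=∅∪out(1)=∅
  fail(7) 'bc': from fail(1)=0 chase 'c': 0 ⇒ 0;  out=∅∪out(0)=∅
  fail(12) 'db': from fail(11)=0 chase 'b': 0 ⇒ 1;  out={4}∪out(1)={4}
  fail(3) 'bac': from fail(2)=4 chase 'c': 4→0 ⇒ 0;  out={0}∪out(0)={0}
  fail(6) 'aba': from fail(5)=1 chase 'a': 1 ⇒ 2;  out={1}∪out(2)={1,5}
  fail(8) 'bcb': from fail(7)=0 chase 'b': 0 ⇒ 1;  out=∅∪out(1)=∅
  fail(13) 'dbc': from fail(12)=1 chase 'c': 1 ⇒ 7;  out=∅∪out(7)=∅
  fail(9) 'bcbd': from fail(8)=1 chase 'd': 1→0 ⇒ 11;  out=∅∪out(11)=∅
  fail(14) 'dbcd': from fail(13)=7 chase 'd': 7→0 ⇒ 11;  out={3}∪out(11)={3}
  fail(10) 'bcbda': from fail(9)=11 chase 'a': 11→0 ⇒ 4;  out={2}∪out(4)={2,5}

Scan:
[0] read 'a'  n0⇒n4  ** P5@[0:0]
[1] read 'c'  n4⇒n0 (fail-walked)
[2] read 'd'  n0⇒n11
[3] read 'd'  n11⇒n11 (fail-walked)
[4] read 'b'  n11⇒n12  ** P4@[3:4]
[5] read 'c'  n12⇒n13
[6] read 'd'  n13⇒n14  ** P3@[3:6]
[7] read 'b'  n14⇒n12 (fail-walked)  ** P4@[6:7]
[8] read 'd'  n12⇒n11 (fail-walked)
[9] read 'd'  n11⇒n11 (fail-walked)
[10] read 'd'  n11⇒n11 (fail-walked)
[11] read 'b'  n11⇒n12  ** P4@[10:11]
[12] read 'd'  n12⇒n11 (fail-walked)
[13] read 'b'  n11⇒n12  ** P4@[12:13]
[14] read 'c'  n12⇒n13
[15] read 'd'  n13⇒n14  ** P3@[12:15]
[16] read 'd'  n14⇒n11 (fail-walked)
[17] read 'b'  n11⇒n12  ** P4@[16:17]
[18] read 'b'  n12⇒n1 (fail-walked)
[19] read 'a'  n1⇒n2  ** P5@[19:19]
[20] read 'c'  n2⇒n3  ** P0@[18:20]
[21] read 'a'  n3⇒n4 (fail-walked)  ** P5@[21:21]
[22] read 'a'  n4⇒n4 (fail-walked)  ** P5@[22:22]

Result: [[0,5],[4,4],[6,3],[7,4],[11,4],[13,4],[15,3],[17,4],[19,5],[20,0],[21,5],[22,5]]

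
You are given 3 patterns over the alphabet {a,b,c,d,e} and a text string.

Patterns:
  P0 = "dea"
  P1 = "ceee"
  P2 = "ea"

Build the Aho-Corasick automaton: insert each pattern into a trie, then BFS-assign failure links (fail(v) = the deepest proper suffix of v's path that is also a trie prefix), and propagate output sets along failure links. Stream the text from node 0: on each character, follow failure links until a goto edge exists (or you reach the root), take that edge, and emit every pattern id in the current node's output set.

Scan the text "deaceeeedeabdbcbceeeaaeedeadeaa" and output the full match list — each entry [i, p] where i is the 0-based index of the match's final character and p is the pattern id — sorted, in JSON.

Build automaton:
Trie nodes:
  n0 'ε': c→4 d→1 e→8
  n1 'd': e→2
  n2 'de': a→3
  n3 'dea': ·  ←P0
  n4 'c': e→5
  n5 'ce': e→6
  n6 'cee': e→7
  n7 'ceee': ·  ←P1
  n8 'e': a→9
  n9 'ea': ·  ←P2

Failure links (BFS by depth):
  n1('d'): parent n0 fail=0; on 'd' 0 → fail=0;  out ∅∪∅=∅
  n4('c'): parent n0 fail=0; on 'c' 0 → fail=0;  out ∅∪∅=∅
  n8('e'): parent n0 fail=0; on 'e' 0 → fail=0;  out ∅∪∅=∅
  n2('de'): parent n1 fail=0; on 'e' 0 → fail=8;  out ∅∪∅=∅
  n5('ce'): parent n4 fail=0; on 'e' 0 → fail=8;  out ∅∪∅=∅
  n9('ea'): parent n8 fail=0; on 'a' 0 → fail=0;  out {2}∪∅={2}
  n3('dea'): parent n2 fail=8; on 'a' 8 → fail=9;  out {0}∪{2}={0,2}
  n6('cee'): parent n5 fail=8; on 'e' 8→0 → fail=8;  out ∅∪∅=∅
  n7('ceee'): parent n6 fail=8; on 'e' 8→0 → fail=8;  out {1}∪∅={1}

Run:
[0] read 'd'  n0⇒n1
[1] read 'e'  n1⇒n2
[2] read 'a'  n2⇒n3  → match P0@[0:2],P2@[1:2]
[3] read 'c'  n3⇒n4 (via fail)
[4] read 'e'  n4⇒n5
[5] read 'e'  n5⇒n6
[6] read 'e'  n6⇒n7  → match P1@[3:6]
[7] read 'e'  n7⇒n8 (via fail)
[8] read 'd'  n8⇒n1 (via fail)
[9] read 'e'  n1⇒n2
[10] read 'a'  n2⇒n3  → match P0@[8:10],P2@[9:10]
[11] read 'b'  n3⇒n0 (via fail)
[12] read 'd'  n0⇒n1
[13] read 'b'  n1⇒n0 (via fail)
[14] read 'c'  n0⇒n4
[15] read 'b'  n4⇒n0 (via fail)
[16] read 'c'  n0⇒n4
[17] read 'e'  n4⇒n5
[18] read 'e'  n5⇒n6
[19] read 'e'  n6⇒n7  → match P1@[16:19]
[20] read 'a'  n7⇒n9 (via fail)  → match P2@[19:20]
[21] read 'a'  n9⇒n0 (via fail)
[22] read 'e'  n0⇒n8
[23] read 'e'  n8⇒n8 (via fail)
[24] read 'd'  n8⇒n1 (via fail)
[25] read 'e'  n1⇒n2
[26] read 'a'  n2⇒n3  → match P0@[24:26],P2@[25:26]
[27] read 'd'  n3⇒n1 (via fail)
[28] read 'e'  n1⇒n2
[29] read 'a'  n2⇒n3  → match P0@[27:29],P2@[28:29]
[30] read 'a'  n3⇒n0 (via fail)

Matches: [[2,0],[2,2],[6,1],[10,0],[10,2],[19,1],[20,2],[26,0],[26,2],[29,0],[29,2]]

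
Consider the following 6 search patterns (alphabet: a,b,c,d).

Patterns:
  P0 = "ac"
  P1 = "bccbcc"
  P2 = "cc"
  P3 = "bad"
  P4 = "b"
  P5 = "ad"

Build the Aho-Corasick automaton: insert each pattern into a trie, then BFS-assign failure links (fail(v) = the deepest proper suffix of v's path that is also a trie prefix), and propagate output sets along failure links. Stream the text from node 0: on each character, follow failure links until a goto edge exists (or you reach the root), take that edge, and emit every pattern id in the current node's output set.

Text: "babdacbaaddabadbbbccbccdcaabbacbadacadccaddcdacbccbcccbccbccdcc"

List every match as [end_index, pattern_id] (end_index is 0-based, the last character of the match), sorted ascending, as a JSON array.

Build automaton:
Trie nodes:
  0='ε' goto a→1 b→3 c→9
  1='a' goto c→2 d→13
  2='ac' goto ·  ←P0
  3='b' goto a→11 c→4  ←P4
  4='bc' goto c→5
  5='bcc' goto b→6
  6='bccb' goto c→7
  7='bccbc' goto c→8
  8='bccbcc' goto ·  ←P1
  9='c' goto c→10
  10='cc' goto ·  ←P2
  11='ba' goto d→12
  12='bad' goto ·  ←P3
  13='ad' goto ·  ←P5

BFS fail/out derivation:
  n1('a'): parent n0 fail=0; on 'a' 0 → fail=0;  out ∅∪∅=∅
  n3('b'): parent n0 fail=0; on 'b' 0 → fail=0;  out {4}∪∅={4}
  n9('c'): parent n0 fail=0; on 'c' 0 → fail=0;  out ∅∪∅=∅
  n2('ac'): parent n1 fail=0; on 'c' 0 → fail=9;  out {0}∪∅={0}
  n4('bc'): parent n3 fail=0; on 'c' 0 → fail=9;  out ∅∪∅=∅
  n10('cc'): parent n9 fail=0; on 'c' 0 → fail=9;  out {2}∪∅={2}
  n11('ba'): parent n3 fail=0; on 'a' 0 → fail=1;  out ∅∪∅=∅
  n13('ad'): parent n1 fail=0; on 'd' 0 → fail=0;  out {5}∪∅={5}
  n5('bcc'): parent n4 fail=9; on 'c' 9 → fail=10;  out ∅∪{2}={2}
  n12('bad'): parent n11 fail=1; on 'd' 1 → fail=13;  out {3}∪{5}={3,5}
  n6('bccb'): parent n5 fail=10; on 'b' 10→9→0 → fail=3;  out ∅∪{4}={4}
  n7('bccbc'): parent n6 fail=3; on 'c' 3 → fail=4;  out ∅∪∅=∅
  n8('bccbcc'): parent n7 fail=4; on 'c' 4 → fail=5;  out {1}∪{2}={1,2}

Scan:
i=0 'b': node 0→3  → match P4@[0:0]
i=1 'a': node 3→11
i=2 'b': node 11→3 (via fail)  → match P4@[2:2]
i=3 'd': node 3→0 (via fail)
i=4 'a': node 0→1
i=5 'c': node 1→2  → match P0@[4:5]
i=6 'b': node 2→3 (via fail)  → match P4@[6:6]
i=7 'a': node 3→11
i=8 'a': node 11→1 (via fail)
i=9 'd': node 1→13  → match P5@[8:9]
i=10 'd': node 13→0 (via fail)
i=11 'a': node 0→1
i=12 'b': node 1→3 (via fail)  → match P4@[12:12]
i=13 'a': node 3→11
i=14 'd': node 11→12  → match P3@[12:14],P5@[13:14]
i=15 'b': node 12→3 (via fail)  → match P4@[15:15]
i=16 'b': node 3→3 (via fail)  → match P4@[16:16]
i=17 'b': node 3→3 (via fail)  → match P4@[17:17]
i=18 'c': node 3→4
i=19 'c': node 4→5  → match P2@[18:19]
i=20 'b': node 5→6  → match P4@[20:20]
i=21 'c': node 6→7
i=22 'c': node 7→8  → match P1@[17:22],P2@[21:22]
i=23 'd': node 8→0 (via fail)
i=24 'c': node 0→9
i=25 'a': node 9→1 (via fail)
i=26 'a': node 1→1 (via fail)
i=27 'b': node 1→3 (via fail)  → match P4@[27:27]
i=28 'b': node 3→3 (via fail)  → match P4@[28:28]
i=29 'a': node 3→11
i=30 'c': node 11→2 (via fail)  → match P0@[29:30]
i=31 'b': node 2→3 (via fail)  → match P4@[31:31]
i=32 'a': node 3→11
i=33 'd': node 11→12  → match P3@[31:33],P5@[32:33]
i=34 'a': node 12→1 (via fail)
i=35 'c': node 1→2  → match P0@[34:35]
i=36 'a': node 2→1 (via fail)
i=37 'd': node 1→13  → match P5@[36:37]
i=38 'c': node 13→9 (via fail)
i=39 'c': node 9→10  → match P2@[38:39]
i=40 'a': node 10→1 (via fail)
i=41 'd': node 1→13  → match P5@[40:41]
i=42 'd': node 13→0 (via fail)
i=43 'c': node 0→9
i=44 'd': node 9→0 (via fail)
i=45 'a': node 0→1
i=46 'c': node 1→2  → match P0@[45:46]
i=47 'b': node 2→3 (via fail)  → match P4@[47:47]
i=48 'c': node 3→4
i=49 'c': node 4→5  → match P2@[48:49]
i=50 'b': node 5→6  → match P4@[50:50]
i=51 'c': node 6→7
i=52 'c': node 7→8  → match P1@[47:52],P2@[51:52]
i=53 'c': node 8→10 (via fail)  → match P2@[52:53]
i=54 'b': node 10→3 (via fail)  → match P4@[54:54]
i=55 'c': node 3→4
i=56 'c': node 4→5  → match P2@[55:56]
i=57 'b': node 5→6  → match P4@[57:57]
i=58 'c': node 6→7
i=59 'c': node 7→8  → match P1@[54:59],P2@[58:59]
i=60 'd': node 8→0 (via fail)
i=61 'c': node 0→9
i=62 'c': node 9→10  → match P2@[61:62]

Matches: [[0,4],[2,4],[5,0],[6,4],[9,5],[12,4],[14,3],[14,5],[15,4],[16,4],[17,4],[19,2],[20,4],[22,1],[22,2],[27,4],[28,4],[30,0],[31,4],[33,3],[33,5],[35,0],[37,5],[39,2],[41,5],[46,0],[47,4],[49,2],[50,4],[52,1],[52,2],[53,2],[54,4],[56,2],[57,4],[59,1],[59,2],[62,2]]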